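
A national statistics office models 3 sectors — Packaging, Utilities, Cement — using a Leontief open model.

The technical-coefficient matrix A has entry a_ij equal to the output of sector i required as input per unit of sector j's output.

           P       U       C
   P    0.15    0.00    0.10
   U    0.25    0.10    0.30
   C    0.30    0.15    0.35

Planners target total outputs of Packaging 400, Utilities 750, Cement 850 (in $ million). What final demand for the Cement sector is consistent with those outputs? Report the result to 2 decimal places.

d_C = 320.00

I − A =
  [   0.85     0.00    -0.10]
  [  -0.25     0.90    -0.30]
  [  -0.30    -0.15     0.65]
d = (I − A) x:
  d_P = (+0.85)·400 + (+0.00)·750 + (-0.10)·850 = 255.00
  d_U = (-0.25)·400 + (+0.90)·750 + (-0.30)·850 = 320.00
  d_C = (-0.30)·400 + (-0.15)·750 + (+0.65)·850 = 320.00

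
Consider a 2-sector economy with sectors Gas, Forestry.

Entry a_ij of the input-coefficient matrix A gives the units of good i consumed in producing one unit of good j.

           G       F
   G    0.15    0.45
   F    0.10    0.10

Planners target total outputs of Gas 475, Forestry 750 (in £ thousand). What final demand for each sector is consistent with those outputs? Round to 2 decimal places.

d_G = 66.25, d_F = 627.50

I − A =
  [   0.85    -0.45]
  [  -0.10     0.90]
d = (I − A) x:
  d_G = (+0.85)·475 + (-0.45)·750 = 66.25
  d_F = (-0.10)·475 + (+0.90)·750 = 627.50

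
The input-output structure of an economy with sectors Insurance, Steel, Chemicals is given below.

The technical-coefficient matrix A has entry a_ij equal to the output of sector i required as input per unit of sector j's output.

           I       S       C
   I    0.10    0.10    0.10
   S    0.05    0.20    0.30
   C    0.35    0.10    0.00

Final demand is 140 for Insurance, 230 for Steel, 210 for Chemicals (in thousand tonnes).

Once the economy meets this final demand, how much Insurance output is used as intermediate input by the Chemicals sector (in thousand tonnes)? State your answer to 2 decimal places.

z_IC = 33.71

I − A =
  [   0.90    -0.10    -0.10]
  [  -0.05     0.80    -0.30]
  [  -0.35    -0.10     1.00]
Cofactors of I−A, C_ij = (−1)^(i+j)·(minor ij) (rows/columns in the sector order above):
  C_11 = (0.80)(1.00) − (-0.30)(-0.10) = 0.7700
  C_12 = −[(-0.05)(1.00) − (-0.30)(-0.35)] = 0.1550
  C_13 = (-0.05)(-0.10) − (0.80)(-0.35) = 0.2850
  C_21 = −[(-0.10)(1.00) − (-0.10)(-0.10)] = 0.1100
  C_22 = (0.90)(1.00) − (-0.10)(-0.35) = 0.8650
  C_23 = −[(0.90)(-0.10) − (-0.10)(-0.35)] = 0.1250
  C_31 = (-0.10)(-0.30) − (-0.10)(0.80) = 0.1100
  C_32 = −[(0.90)(-0.30) − (-0.10)(-0.05)] = 0.2750
  C_33 = (0.90)(0.80) − (-0.10)(-0.05) = 0.7150
det(I−A) = Σ_j (I−A)_1j·C_1j = (0.90)(0.7700) + (-0.10)(0.1550) + (-0.10)(0.2850) = 0.6490
adj(I−A) = Cᵀ =
  [ 0.7700   0.1100   0.1100]
  [ 0.1550   0.8650   0.2750]
  [ 0.2850   0.1250   0.7150]
(I − A)⁻¹ = adj(I−A) / det(I−A) ≈
  [   1.1864     0.1695     0.1695]
  [   0.2388     1.3328     0.4237]
  [   0.4391     0.1926     1.1017]
First solve x = (I − A)⁻¹ d = adj(I−A)·d / det(I−A); in particular x_C = (0.2850·140 + 0.1250·230 + 0.7150·210) / 0.6490 = 218.80 / 0.6490 ≈ 337.1341.
Intermediate flow from I to C: z_IC = a_IC · x_C = 0.10 × 218.80 / 0.6490 = 21.88 / 0.6490 ≈ 33.71.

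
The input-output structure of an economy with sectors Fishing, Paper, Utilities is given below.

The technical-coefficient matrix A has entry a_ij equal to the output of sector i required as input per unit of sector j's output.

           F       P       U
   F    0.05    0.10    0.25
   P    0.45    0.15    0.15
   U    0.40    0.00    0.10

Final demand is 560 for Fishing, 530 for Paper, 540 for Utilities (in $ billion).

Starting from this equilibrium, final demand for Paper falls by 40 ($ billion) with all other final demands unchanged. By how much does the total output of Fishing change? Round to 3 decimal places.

I − A =
  [   0.95    -0.10    -0.25]
  [  -0.45     0.85    -0.15]
  [  -0.40     0.00     0.90]
Cofactors of I−A, C_ij = (−1)^(i+j)·(minor ij) (rows/columns in the sector order above):
  C_11 = (0.85)(0.90) − (-0.15)(0.00) = 0.7650
  C_12 = −[(-0.45)(0.90) − (-0.15)(-0.40)] = 0.4650
  C_13 = (-0.45)(0.00) − (0.85)(-0.40) = 0.3400
  C_21 = −[(-0.10)(0.90) − (-0.25)(0.00)] = 0.0900
  C_22 = (0.95)(0.90) − (-0.25)(-0.40) = 0.7550
  C_23 = −[(0.95)(0.00) − (-0.10)(-0.40)] = 0.0400
  C_31 = (-0.10)(-0.15) − (-0.25)(0.85) = 0.2275
  C_32 = −[(0.95)(-0.15) − (-0.25)(-0.45)] = 0.2550
  C_33 = (0.95)(0.85) − (-0.10)(-0.45) = 0.7625
det(I−A) = Σ_j (I−A)_1j·C_1j = (0.95)(0.7650) + (-0.10)(0.4650) + (-0.25)(0.3400) = 0.59525
adj(I−A) = Cᵀ =
  [ 0.7650   0.0900   0.2275]
  [ 0.4650   0.7550   0.2550]
  [ 0.3400   0.0400   0.7625]
(I − A)⁻¹ = adj(I−A) / det(I−A) ≈
  [   1.2852     0.1512     0.3822]
  [   0.7812     1.2684     0.4284]
  [   0.5712     0.0672     1.2810]
Δx = (I − A)⁻¹ Δd with Δd having -40 in the Paper component and 0 elsewhere.
So Δx_F = L_FP · (-40), where L_FP = adj(I−A)_FP / det(I−A) = 0.0900 / 0.59525.
Δx_F = 0.0900 × (-40) / 0.59525 = -3.60 / 0.59525 ≈ -6.048.

Δx_F = -6.048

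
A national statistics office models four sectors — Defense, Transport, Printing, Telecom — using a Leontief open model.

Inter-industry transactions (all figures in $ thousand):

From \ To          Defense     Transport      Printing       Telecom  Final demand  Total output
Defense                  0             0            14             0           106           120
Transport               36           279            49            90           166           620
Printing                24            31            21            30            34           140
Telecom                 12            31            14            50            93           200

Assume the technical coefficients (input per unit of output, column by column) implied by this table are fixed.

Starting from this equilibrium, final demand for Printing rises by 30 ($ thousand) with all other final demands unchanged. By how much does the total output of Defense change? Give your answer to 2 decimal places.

Δx_1 = 3.97

Technical coefficients a_ij = z_ij / X_j:
  a_11 = 0/120 = 0.00, a_21 = 36/120 = 0.30, a_31 = 24/120 = 0.20, a_41 = 12/120 = 0.10
  a_12 = 0/620 = 0.00, a_22 = 279/620 = 0.45, a_32 = 31/620 = 0.05, a_42 = 31/620 = 0.05
  a_13 = 14/140 = 0.10, a_23 = 49/140 = 0.35, a_33 = 21/140 = 0.15, a_43 = 14/140 = 0.10
  a_14 = 0/200 = 0.00, a_24 = 90/200 = 0.45, a_34 = 30/200 = 0.15, a_44 = 50/200 = 0.25
I − A =
  [   1.00     0.00    -0.10     0.00]
  [  -0.30     0.55    -0.35    -0.45]
  [  -0.20    -0.05     0.85    -0.15]
  [  -0.10    -0.05    -0.10     0.75]
Compute the cofactors C_ij = (−1)^(i+j)·(3×3 minor ij) of I−A; the adjugate is their transpose:
adj(I−A) = Cᵀ =
  [ 0.30525   0.00450   0.03900   0.01050]
  [ 0.29175   0.60600   0.33450   0.43050]
  [ 0.10200   0.04500   0.39000   0.10500]
  [ 0.07375   0.04700   0.07950   0.43750]
det(I−A) = Σ_j (I−A)_1j·C_1j = (1.00)(0.30525) + (0.00)(0.29175) + (-0.10)(0.10200) + (0.00)(0.07375) = 0.29505
(I − A)⁻¹ = adj(I−A) / det(I−A) ≈
  [   1.0346     0.0153     0.1322     0.0356]
  [   0.9888     2.0539     1.1337     1.4591]
  [   0.3457     0.1525     1.3218     0.3559]
  [   0.2500     0.1593     0.2694     1.4828]
Δx = (I − A)⁻¹ Δd with Δd having +30 in the Printing component and 0 elsewhere.
So Δx_1 = L_13 · (+30), where L_13 = adj(I−A)_13 / det(I−A) = 0.03900 / 0.29505.
Δx_1 = 0.03900 × (+30) / 0.29505 = 1.17 / 0.29505 ≈ 3.97.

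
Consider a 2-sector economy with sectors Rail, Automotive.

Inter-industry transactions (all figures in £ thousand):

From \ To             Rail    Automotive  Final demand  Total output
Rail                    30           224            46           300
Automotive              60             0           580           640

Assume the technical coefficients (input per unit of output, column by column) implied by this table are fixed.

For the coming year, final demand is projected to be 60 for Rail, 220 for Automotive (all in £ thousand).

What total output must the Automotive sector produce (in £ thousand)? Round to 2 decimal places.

x_2 = 253.01

Technical coefficients a_ij = z_ij / X_j:
  a_11 = 30/300 = 0.10, a_21 = 60/300 = 0.20
  a_12 = 224/640 = 0.35, a_22 = 0/640 = 0.00
I − A =
  [   0.90    -0.35]
  [  -0.20     1.00]
det(I−A) = (0.90)(1.00) − (-0.35)(-0.20) = 0.8300
adj(I−A) = [[1.00, 0.35], [0.20, 0.90]]
(I − A)⁻¹ = adj(I−A) / det(I−A) ≈
  [   1.2048     0.4217]
  [   0.2410     1.0843]
x = (I − A)⁻¹ d = adj(I−A)·d / det(I−A), with det(I−A) = 0.8300:
  x_1 = (1.00·60 + 0.35·220) / 0.8300 = 137.00 / 0.8300 ≈ 165.06
  x_2 = (0.20·60 + 0.90·220) / 0.8300 = 210.00 / 0.8300 ≈ 253.01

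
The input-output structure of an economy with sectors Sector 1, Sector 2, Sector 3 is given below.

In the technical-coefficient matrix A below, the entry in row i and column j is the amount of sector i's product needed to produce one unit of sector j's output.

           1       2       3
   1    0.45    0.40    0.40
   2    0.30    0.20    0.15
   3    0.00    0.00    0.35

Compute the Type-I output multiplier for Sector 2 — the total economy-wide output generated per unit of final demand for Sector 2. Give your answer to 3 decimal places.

m_2 = 2.969

I − A =
  [   0.55    -0.40    -0.40]
  [  -0.30     0.80    -0.15]
  [   0.00     0.00     0.65]
Cofactors of I−A, C_ij = (−1)^(i+j)·(minor ij) (rows/columns in the sector order above):
  C_11 = (0.80)(0.65) − (-0.15)(0.00) = 0.5200
  C_12 = −[(-0.30)(0.65) − (-0.15)(0.00)] = 0.1950
  C_13 = (-0.30)(0.00) − (0.80)(0.00) = 0.0000
  C_21 = −[(-0.40)(0.65) − (-0.40)(0.00)] = 0.2600
  C_22 = (0.55)(0.65) − (-0.40)(0.00) = 0.3575
  C_23 = −[(0.55)(0.00) − (-0.40)(0.00)] = 0.0000
  C_31 = (-0.40)(-0.15) − (-0.40)(0.80) = 0.3800
  C_32 = −[(0.55)(-0.15) − (-0.40)(-0.30)] = 0.2025
  C_33 = (0.55)(0.80) − (-0.40)(-0.30) = 0.3200
det(I−A) = Σ_j (I−A)_1j·C_1j = (0.55)(0.5200) + (-0.40)(0.1950) + (-0.40)(0.0000) = 0.2080
adj(I−A) = Cᵀ =
  [ 0.5200   0.2600   0.3800]
  [ 0.1950   0.3575   0.2025]
  [ 0.0000   0.0000   0.3200]
(I − A)⁻¹ = adj(I−A) / det(I−A) ≈
  [   2.5000     1.2500     1.8269]
  [   0.9375     1.7188     0.9736]
  [   0.0000     0.0000     1.5385]
The output multiplier for sector j is the column-j sum of the Leontief inverse (I − A)⁻¹ = adj(I−A) / det(I−A).
Column 2 of adj(I−A): (0.2600, 0.3575, 0.0000); det(I−A) = 0.2080.
m_2 = (0.2600 + 0.3575 + 0.0000) / 0.2080 = 0.6175 / 0.2080 ≈ 2.969.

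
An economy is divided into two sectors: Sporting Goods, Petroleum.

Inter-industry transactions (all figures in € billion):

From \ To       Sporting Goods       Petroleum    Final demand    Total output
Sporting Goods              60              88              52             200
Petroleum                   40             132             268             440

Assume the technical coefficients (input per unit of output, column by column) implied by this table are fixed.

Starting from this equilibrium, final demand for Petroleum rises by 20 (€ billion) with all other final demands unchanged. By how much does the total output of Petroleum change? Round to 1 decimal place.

Technical coefficients a_ij = z_ij / X_j:
  a_SS = 60/200 = 0.30, a_PS = 40/200 = 0.20
  a_SP = 88/440 = 0.20, a_PP = 132/440 = 0.30
I − A =
  [   0.70    -0.20]
  [  -0.20     0.70]
det(I−A) = (0.70)(0.70) − (-0.20)(-0.20) = 0.4500
adj(I−A) = [[0.70, 0.20], [0.20, 0.70]]
(I − A)⁻¹ = adj(I−A) / det(I−A) ≈
  [   1.5556     0.4444]
  [   0.4444     1.5556]
Δx = (I − A)⁻¹ Δd with Δd having +20 in the Petroleum component and 0 elsewhere.
So Δx_P = L_PP · (+20), where L_PP = adj(I−A)_PP / det(I−A) = 0.70 / 0.4500.
Δx_P = 0.70 × (+20) / 0.4500 = 14.00 / 0.4500 ≈ 31.1.

Δx_P = 31.1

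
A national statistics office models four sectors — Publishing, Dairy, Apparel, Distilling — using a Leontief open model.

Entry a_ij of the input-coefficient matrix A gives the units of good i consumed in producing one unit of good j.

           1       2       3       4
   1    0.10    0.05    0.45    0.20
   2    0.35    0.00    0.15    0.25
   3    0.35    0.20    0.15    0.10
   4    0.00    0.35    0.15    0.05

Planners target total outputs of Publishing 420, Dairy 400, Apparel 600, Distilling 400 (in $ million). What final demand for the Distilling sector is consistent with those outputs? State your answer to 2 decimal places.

d_4 = 150.00

I − A =
  [   0.90    -0.05    -0.45    -0.20]
  [  -0.35     1.00    -0.15    -0.25]
  [  -0.35    -0.20     0.85    -0.10]
  [   0.00    -0.35    -0.15     0.95]
d = (I − A) x:
  d_1 = (+0.90)·420 + (-0.05)·400 + (-0.45)·600 + (-0.20)·400 = 8.00
  d_2 = (-0.35)·420 + (+1.00)·400 + (-0.15)·600 + (-0.25)·400 = 63.00
  d_3 = (-0.35)·420 + (-0.20)·400 + (+0.85)·600 + (-0.10)·400 = 243.00
  d_4 = (+0.00)·420 + (-0.35)·400 + (-0.15)·600 + (+0.95)·400 = 150.00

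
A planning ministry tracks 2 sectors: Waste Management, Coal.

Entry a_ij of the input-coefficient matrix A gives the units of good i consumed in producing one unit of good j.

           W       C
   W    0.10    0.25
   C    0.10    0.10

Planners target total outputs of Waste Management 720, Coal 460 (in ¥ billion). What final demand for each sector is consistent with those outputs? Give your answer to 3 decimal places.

I − A =
  [   0.90    -0.25]
  [  -0.10     0.90]
d = (I − A) x:
  d_W = (+0.90)·720 + (-0.25)·460 = 533.000
  d_C = (-0.10)·720 + (+0.90)·460 = 342.000

d_W = 533.000, d_C = 342.000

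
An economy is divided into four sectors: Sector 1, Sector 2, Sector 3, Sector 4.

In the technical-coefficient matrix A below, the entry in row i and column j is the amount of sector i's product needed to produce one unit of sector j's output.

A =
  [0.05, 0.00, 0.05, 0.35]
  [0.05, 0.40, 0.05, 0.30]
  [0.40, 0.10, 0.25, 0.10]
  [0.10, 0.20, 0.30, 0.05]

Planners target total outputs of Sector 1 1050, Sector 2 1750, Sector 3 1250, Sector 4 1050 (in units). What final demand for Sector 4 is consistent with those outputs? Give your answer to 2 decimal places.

I − A =
  [   0.95     0.00    -0.05    -0.35]
  [  -0.05     0.60    -0.05    -0.30]
  [  -0.40    -0.10     0.75    -0.10]
  [  -0.10    -0.20    -0.30     0.95]
d = (I − A) x:
  d_1 = (+0.95)·1050 + (+0.00)·1750 + (-0.05)·1250 + (-0.35)·1050 = 567.50
  d_2 = (-0.05)·1050 + (+0.60)·1750 + (-0.05)·1250 + (-0.30)·1050 = 620.00
  d_3 = (-0.40)·1050 + (-0.10)·1750 + (+0.75)·1250 + (-0.10)·1050 = 237.50
  d_4 = (-0.10)·1050 + (-0.20)·1750 + (-0.30)·1250 + (+0.95)·1050 = 167.50

d_4 = 167.50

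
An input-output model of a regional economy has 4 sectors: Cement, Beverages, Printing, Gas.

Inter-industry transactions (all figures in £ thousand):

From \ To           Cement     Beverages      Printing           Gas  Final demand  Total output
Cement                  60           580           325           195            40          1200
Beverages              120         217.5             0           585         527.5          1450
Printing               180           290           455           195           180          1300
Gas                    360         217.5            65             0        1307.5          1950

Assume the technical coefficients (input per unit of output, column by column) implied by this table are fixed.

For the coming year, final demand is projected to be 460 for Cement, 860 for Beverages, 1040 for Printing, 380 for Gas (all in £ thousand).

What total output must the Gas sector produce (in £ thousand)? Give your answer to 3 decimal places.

x_4 = 1426.154

Technical coefficients a_ij = z_ij / X_j:
  a_11 = 60/1200 = 0.05, a_21 = 120/1200 = 0.10, a_31 = 180/1200 = 0.15, a_41 = 360/1200 = 0.30
  a_12 = 580/1450 = 0.40, a_22 = 217.5/1450 = 0.15, a_32 = 290/1450 = 0.20, a_42 = 217.5/1450 = 0.15
  a_13 = 325/1300 = 0.25, a_23 = 0/1300 = 0.00, a_33 = 455/1300 = 0.35, a_43 = 65/1300 = 0.05
  a_14 = 195/1950 = 0.10, a_24 = 585/1950 = 0.30, a_34 = 195/1950 = 0.10, a_44 = 0/1950 = 0.00
I − A =
  [   0.95    -0.40    -0.25    -0.10]
  [  -0.10     0.85     0.00    -0.30]
  [  -0.15    -0.20     0.65    -0.10]
  [  -0.30    -0.15    -0.05     1.00]
Compute the cofactors C_ij = (−1)^(i+j)·(3×3 minor ij) of I−A; the adjugate is their transpose:
adj(I−A) = Cᵀ =
  [ 0.516000   0.322500   0.211500   0.169500]
  [ 0.125250   0.547500   0.062250   0.183000]
  [ 0.185750   0.272500   0.661750   0.166500]
  [ 0.182875   0.192500   0.105875   0.462000]
det(I−A) = Σ_j (I−A)_1j·C_1j = (0.95)(0.516000) + (-0.40)(0.125250) + (-0.25)(0.185750) + (-0.10)(0.182875) = 0.375375
(I − A)⁻¹ = adj(I−A) / det(I−A) ≈
  [   1.3746     0.8591     0.5634     0.4515]
  [   0.3337     1.4585     0.1658     0.4875]
  [   0.4948     0.7259     1.7629     0.4436]
  [   0.4872     0.5128     0.2821     1.2308]
x = (I − A)⁻¹ d = adj(I−A)·d / det(I−A), with det(I−A) = 0.375375:
  x_1 = (0.516000·460 + 0.322500·860 + 0.211500·1040 + 0.169500·380) / 0.375375 = 799.08 / 0.375375 ≈ 2128.751
  x_2 = (0.125250·460 + 0.547500·860 + 0.062250·1040 + 0.183000·380) / 0.375375 = 662.745 / 0.375375 ≈ 1765.554
  x_3 = (0.185750·460 + 0.272500·860 + 0.661750·1040 + 0.166500·380) / 0.375375 = 1071.285 / 0.375375 ≈ 2853.906
  x_4 = (0.182875·460 + 0.192500·860 + 0.105875·1040 + 0.462000·380) / 0.375375 = 535.3425 / 0.375375 ≈ 1426.154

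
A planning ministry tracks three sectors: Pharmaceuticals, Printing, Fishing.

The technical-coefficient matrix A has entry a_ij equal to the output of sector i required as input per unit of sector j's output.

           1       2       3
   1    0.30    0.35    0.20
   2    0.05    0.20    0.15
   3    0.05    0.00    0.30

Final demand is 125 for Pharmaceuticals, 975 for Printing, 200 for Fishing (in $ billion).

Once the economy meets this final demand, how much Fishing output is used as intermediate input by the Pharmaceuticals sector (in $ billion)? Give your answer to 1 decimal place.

I − A =
  [   0.70    -0.35    -0.20]
  [  -0.05     0.80    -0.15]
  [  -0.05     0.00     0.70]
Cofactors of I−A, C_ij = (−1)^(i+j)·(minor ij) (rows/columns in the sector order above):
  C_11 = (0.80)(0.70) − (-0.15)(0.00) = 0.5600
  C_12 = −[(-0.05)(0.70) − (-0.15)(-0.05)] = 0.0425
  C_13 = (-0.05)(0.00) − (0.80)(-0.05) = 0.0400
  C_21 = −[(-0.35)(0.70) − (-0.20)(0.00)] = 0.2450
  C_22 = (0.70)(0.70) − (-0.20)(-0.05) = 0.4800
  C_23 = −[(0.70)(0.00) − (-0.35)(-0.05)] = 0.0175
  C_31 = (-0.35)(-0.15) − (-0.20)(0.80) = 0.2125
  C_32 = −[(0.70)(-0.15) − (-0.20)(-0.05)] = 0.1150
  C_33 = (0.70)(0.80) − (-0.35)(-0.05) = 0.5425
det(I−A) = Σ_j (I−A)_1j·C_1j = (0.70)(0.5600) + (-0.35)(0.0425) + (-0.20)(0.0400) = 0.369125
adj(I−A) = Cᵀ =
  [ 0.5600   0.2450   0.2125]
  [ 0.0425   0.4800   0.1150]
  [ 0.0400   0.0175   0.5425]
(I − A)⁻¹ = adj(I−A) / det(I−A) ≈
  [   1.5171     0.6637     0.5757]
  [   0.1151     1.3004     0.3115]
  [   0.1084     0.0474     1.4697]
First solve x = (I − A)⁻¹ d = adj(I−A)·d / det(I−A); in particular x_1 = (0.5600·125 + 0.2450·975 + 0.2125·200) / 0.369125 = 351.375 / 0.369125 ≈ 951.913.
Intermediate flow from 3 to 1: z_31 = a_31 · x_1 = 0.05 × 351.375 / 0.369125 = 17.56875 / 0.369125 ≈ 47.6.

z_31 = 47.6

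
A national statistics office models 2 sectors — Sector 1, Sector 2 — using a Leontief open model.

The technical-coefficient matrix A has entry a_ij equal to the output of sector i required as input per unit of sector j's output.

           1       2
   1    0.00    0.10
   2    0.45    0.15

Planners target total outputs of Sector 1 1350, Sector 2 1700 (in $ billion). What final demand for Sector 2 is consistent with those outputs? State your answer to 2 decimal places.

I − A =
  [   1.00    -0.10]
  [  -0.45     0.85]
d = (I − A) x:
  d_1 = (+1.00)·1350 + (-0.10)·1700 = 1180.00
  d_2 = (-0.45)·1350 + (+0.85)·1700 = 837.50

d_2 = 837.50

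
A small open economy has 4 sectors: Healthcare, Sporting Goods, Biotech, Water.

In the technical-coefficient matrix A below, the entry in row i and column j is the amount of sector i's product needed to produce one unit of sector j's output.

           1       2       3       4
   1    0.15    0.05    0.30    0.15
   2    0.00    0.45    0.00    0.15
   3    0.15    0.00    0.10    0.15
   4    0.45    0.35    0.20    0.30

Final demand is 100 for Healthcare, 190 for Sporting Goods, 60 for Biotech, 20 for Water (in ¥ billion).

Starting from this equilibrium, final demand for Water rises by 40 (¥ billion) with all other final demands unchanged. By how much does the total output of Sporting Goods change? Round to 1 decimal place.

Δx_2 = 24.7

I − A =
  [   0.85    -0.05    -0.30    -0.15]
  [   0.00     0.55     0.00    -0.15]
  [  -0.15     0.00     0.90    -0.15]
  [  -0.45    -0.35    -0.20     0.70]
Compute the cofactors C_ij = (−1)^(i+j)·(3×3 minor ij) of I−A; the adjugate is their transpose:
adj(I−A) = Cᵀ =
  [ 0.282750   0.093000   0.117750   0.105750]
  [ 0.065250   0.393000   0.045750   0.108000]
  [ 0.087000   0.061125   0.242125   0.083625]
  [ 0.239250   0.273750   0.167750   0.396000]
det(I−A) = Σ_j (I−A)_1j·C_1j = (0.85)(0.282750) + (-0.05)(0.065250) + (-0.30)(0.087000) + (-0.15)(0.239250) = 0.1750875
(I − A)⁻¹ = adj(I−A) / det(I−A) ≈
  [   1.6149     0.5312     0.6725     0.6040]
  [   0.3727     2.2446     0.2613     0.6168]
  [   0.4969     0.3491     1.3829     0.4776]
  [   1.3665     1.5635     0.9581     2.2617]
Δx = (I − A)⁻¹ Δd with Δd having +40 in the Water component and 0 elsewhere.
So Δx_2 = L_24 · (+40), where L_24 = adj(I−A)_24 / det(I−A) = 0.108000 / 0.1750875.
Δx_2 = 0.108000 × (+40) / 0.1750875 = 4.32 / 0.1750875 ≈ 24.7.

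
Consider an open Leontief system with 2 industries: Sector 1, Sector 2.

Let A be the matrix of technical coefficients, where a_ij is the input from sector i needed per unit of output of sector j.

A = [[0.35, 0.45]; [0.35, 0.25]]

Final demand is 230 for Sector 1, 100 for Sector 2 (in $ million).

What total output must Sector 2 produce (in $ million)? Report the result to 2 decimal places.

x_2 = 440.91

I − A =
  [   0.65    -0.45]
  [  -0.35     0.75]
det(I−A) = (0.65)(0.75) − (-0.45)(-0.35) = 0.3300
adj(I−A) = [[0.75, 0.45], [0.35, 0.65]]
(I − A)⁻¹ = adj(I−A) / det(I−A) ≈
  [   2.2727     1.3636]
  [   1.0606     1.9697]
x = (I − A)⁻¹ d = adj(I−A)·d / det(I−A), with det(I−A) = 0.3300:
  x_1 = (0.75·230 + 0.45·100) / 0.3300 = 217.50 / 0.3300 ≈ 659.09
  x_2 = (0.35·230 + 0.65·100) / 0.3300 = 145.50 / 0.3300 ≈ 440.91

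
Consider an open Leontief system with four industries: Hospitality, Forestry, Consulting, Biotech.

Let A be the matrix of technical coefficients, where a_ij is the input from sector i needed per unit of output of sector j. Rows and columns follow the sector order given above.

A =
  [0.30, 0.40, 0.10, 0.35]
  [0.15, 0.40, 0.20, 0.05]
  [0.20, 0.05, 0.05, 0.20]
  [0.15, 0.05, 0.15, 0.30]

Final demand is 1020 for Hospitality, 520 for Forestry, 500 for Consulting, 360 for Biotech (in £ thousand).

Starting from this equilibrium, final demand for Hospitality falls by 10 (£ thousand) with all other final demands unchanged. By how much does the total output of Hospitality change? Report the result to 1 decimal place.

I − A =
  [   0.70    -0.40    -0.10    -0.35]
  [  -0.15     0.60    -0.20    -0.05]
  [  -0.20    -0.05     0.95    -0.20]
  [  -0.15    -0.05    -0.15     0.70]
Compute the cofactors C_ij = (−1)^(i+j)·(3×3 minor ij) of I−A; the adjugate is their transpose:
adj(I−A) = Cᵀ =
  [ 0.369250   0.277750   0.135750   0.243250]
  [ 0.137875   0.367125   0.111875   0.127125]
  [ 0.108625   0.100375   0.213125   0.122375]
  [ 0.112250   0.107250   0.082750   0.306250]
det(I−A) = Σ_j (I−A)_1j·C_1j = (0.70)(0.369250) + (-0.40)(0.137875) + (-0.10)(0.108625) + (-0.35)(0.112250) = 0.153175
(I − A)⁻¹ = adj(I−A) / det(I−A) ≈
  [   2.4106     1.8133     0.8862     1.5881]
  [   0.9001     2.3968     0.7304     0.8299]
  [   0.7092     0.6553     1.3914     0.7989]
  [   0.7328     0.7002     0.5402     1.9993]
Δx = (I − A)⁻¹ Δd with Δd having -10 in the Hospitality component and 0 elsewhere.
So Δx_1 = L_11 · (-10), where L_11 = adj(I−A)_11 / det(I−A) = 0.369250 / 0.153175.
Δx_1 = 0.369250 × (-10) / 0.153175 = -3.6925 / 0.153175 ≈ -24.1.

Δx_1 = -24.1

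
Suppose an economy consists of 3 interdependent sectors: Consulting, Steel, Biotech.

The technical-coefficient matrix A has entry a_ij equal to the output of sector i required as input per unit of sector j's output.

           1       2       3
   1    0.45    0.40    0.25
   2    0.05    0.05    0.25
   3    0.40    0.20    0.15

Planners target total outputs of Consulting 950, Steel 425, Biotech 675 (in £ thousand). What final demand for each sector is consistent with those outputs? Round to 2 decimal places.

I − A =
  [   0.55    -0.40    -0.25]
  [  -0.05     0.95    -0.25]
  [  -0.40    -0.20     0.85]
d = (I − A) x:
  d_1 = (+0.55)·950 + (-0.40)·425 + (-0.25)·675 = 183.75
  d_2 = (-0.05)·950 + (+0.95)·425 + (-0.25)·675 = 187.50
  d_3 = (-0.40)·950 + (-0.20)·425 + (+0.85)·675 = 108.75

d_1 = 183.75, d_2 = 187.50, d_3 = 108.75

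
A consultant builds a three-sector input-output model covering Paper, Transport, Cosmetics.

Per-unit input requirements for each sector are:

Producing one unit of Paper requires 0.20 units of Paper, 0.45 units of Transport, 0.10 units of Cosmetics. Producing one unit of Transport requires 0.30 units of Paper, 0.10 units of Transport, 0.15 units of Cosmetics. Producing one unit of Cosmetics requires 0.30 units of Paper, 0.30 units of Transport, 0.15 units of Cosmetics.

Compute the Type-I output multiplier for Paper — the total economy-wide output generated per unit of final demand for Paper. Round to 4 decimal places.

I − A =
  [   0.80    -0.30    -0.30]
  [  -0.45     0.90    -0.30]
  [  -0.10    -0.15     0.85]
Cofactors of I−A, C_ij = (−1)^(i+j)·(minor ij) (rows/columns in the sector order above):
  C_11 = (0.90)(0.85) − (-0.30)(-0.15) = 0.7200
  C_12 = −[(-0.45)(0.85) − (-0.30)(-0.10)] = 0.4125
  C_13 = (-0.45)(-0.15) − (0.90)(-0.10) = 0.1575
  C_21 = −[(-0.30)(0.85) − (-0.30)(-0.15)] = 0.3000
  C_22 = (0.80)(0.85) − (-0.30)(-0.10) = 0.6500
  C_23 = −[(0.80)(-0.15) − (-0.30)(-0.10)] = 0.1500
  C_31 = (-0.30)(-0.30) − (-0.30)(0.90) = 0.3600
  C_32 = −[(0.80)(-0.30) − (-0.30)(-0.45)] = 0.3750
  C_33 = (0.80)(0.90) − (-0.30)(-0.45) = 0.5850
det(I−A) = Σ_j (I−A)_1j·C_1j = (0.80)(0.7200) + (-0.30)(0.4125) + (-0.30)(0.1575) = 0.4050
adj(I−A) = Cᵀ =
  [ 0.7200   0.3000   0.3600]
  [ 0.4125   0.6500   0.3750]
  [ 0.1575   0.1500   0.5850]
(I − A)⁻¹ = adj(I−A) / det(I−A) ≈
  [   1.77778     0.74074     0.88889]
  [   1.01852     1.60494     0.92593]
  [   0.38889     0.37037     1.44444]
The output multiplier for sector j is the column-j sum of the Leontief inverse (I − A)⁻¹ = adj(I−A) / det(I−A).
Column P of adj(I−A): (0.7200, 0.4125, 0.1575); det(I−A) = 0.4050.
m_P = (0.7200 + 0.4125 + 0.1575) / 0.4050 = 1.29 / 0.4050 ≈ 3.1852.

m_P = 3.1852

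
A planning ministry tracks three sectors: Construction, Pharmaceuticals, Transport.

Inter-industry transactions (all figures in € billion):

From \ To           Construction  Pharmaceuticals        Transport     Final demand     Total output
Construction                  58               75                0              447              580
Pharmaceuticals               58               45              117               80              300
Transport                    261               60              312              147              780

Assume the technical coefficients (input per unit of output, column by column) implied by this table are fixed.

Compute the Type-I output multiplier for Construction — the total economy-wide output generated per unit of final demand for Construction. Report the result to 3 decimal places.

Technical coefficients a_ij = z_ij / X_j:
  a_11 = 58/580 = 0.10, a_21 = 58/580 = 0.10, a_31 = 261/580 = 0.45
  a_12 = 75/300 = 0.25, a_22 = 45/300 = 0.15, a_32 = 60/300 = 0.20
  a_13 = 0/780 = 0.00, a_23 = 117/780 = 0.15, a_33 = 312/780 = 0.40
I − A =
  [   0.90    -0.25     0.00]
  [  -0.10     0.85    -0.15]
  [  -0.45    -0.20     0.60]
Cofactors of I−A, C_ij = (−1)^(i+j)·(minor ij) (rows/columns in the sector order above):
  C_11 = (0.85)(0.60) − (-0.15)(-0.20) = 0.4800
  C_12 = −[(-0.10)(0.60) − (-0.15)(-0.45)] = 0.1275
  C_13 = (-0.10)(-0.20) − (0.85)(-0.45) = 0.4025
  C_21 = −[(-0.25)(0.60) − (0.00)(-0.20)] = 0.1500
  C_22 = (0.90)(0.60) − (0.00)(-0.45) = 0.5400
  C_23 = −[(0.90)(-0.20) − (-0.25)(-0.45)] = 0.2925
  C_31 = (-0.25)(-0.15) − (0.00)(0.85) = 0.0375
  C_32 = −[(0.90)(-0.15) − (0.00)(-0.10)] = 0.1350
  C_33 = (0.90)(0.85) − (-0.25)(-0.10) = 0.7400
det(I−A) = Σ_j (I−A)_1j·C_1j = (0.90)(0.4800) + (-0.25)(0.1275) + (0.00)(0.4025) = 0.400125
adj(I−A) = Cᵀ =
  [ 0.4800   0.1500   0.0375]
  [ 0.1275   0.5400   0.1350]
  [ 0.4025   0.2925   0.7400]
(I − A)⁻¹ = adj(I−A) / det(I−A) ≈
  [   1.1996     0.3749     0.0937]
  [   0.3187     1.3496     0.3374]
  [   1.0059     0.7310     1.8494]
The output multiplier for sector j is the column-j sum of the Leontief inverse (I − A)⁻¹ = adj(I−A) / det(I−A).
Column 1 of adj(I−A): (0.4800, 0.1275, 0.4025); det(I−A) = 0.400125.
m_1 = (0.4800 + 0.1275 + 0.4025) / 0.400125 = 1.01 / 0.400125 ≈ 2.524.

m_1 = 2.524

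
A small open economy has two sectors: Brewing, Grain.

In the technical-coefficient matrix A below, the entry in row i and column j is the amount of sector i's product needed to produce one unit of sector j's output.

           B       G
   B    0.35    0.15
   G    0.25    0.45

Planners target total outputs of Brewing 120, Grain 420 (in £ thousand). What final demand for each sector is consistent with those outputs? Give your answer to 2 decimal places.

d_B = 15.00, d_G = 201.00

I − A =
  [   0.65    -0.15]
  [  -0.25     0.55]
d = (I − A) x:
  d_B = (+0.65)·120 + (-0.15)·420 = 15.00
  d_G = (-0.25)·120 + (+0.55)·420 = 201.00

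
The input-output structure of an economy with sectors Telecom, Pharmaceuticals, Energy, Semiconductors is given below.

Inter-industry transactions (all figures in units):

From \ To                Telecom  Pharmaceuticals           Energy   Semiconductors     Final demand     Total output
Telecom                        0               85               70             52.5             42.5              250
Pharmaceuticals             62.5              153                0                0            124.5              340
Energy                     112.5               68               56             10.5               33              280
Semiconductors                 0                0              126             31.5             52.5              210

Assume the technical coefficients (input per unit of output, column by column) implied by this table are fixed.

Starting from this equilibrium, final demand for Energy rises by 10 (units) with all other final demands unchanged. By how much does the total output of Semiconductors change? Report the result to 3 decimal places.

Technical coefficients a_ij = z_ij / X_j:
  a_TT = 0/250 = 0.00, a_PT = 62.5/250 = 0.25, a_ET = 112.5/250 = 0.45, a_ST = 0/250 = 0.00
  a_TP = 85/340 = 0.25, a_PP = 153/340 = 0.45, a_EP = 68/340 = 0.20, a_SP = 0/340 = 0.00
  a_TE = 70/280 = 0.25, a_PE = 0/280 = 0.00, a_EE = 56/280 = 0.20, a_SE = 126/280 = 0.45
  a_TS = 52.5/210 = 0.25, a_PS = 0/210 = 0.00, a_ES = 10.5/210 = 0.05, a_SS = 31.5/210 = 0.15
I − A =
  [   1.00    -0.25    -0.25    -0.25]
  [  -0.25     0.55     0.00     0.00]
  [  -0.45    -0.20     0.80    -0.05]
  [   0.00     0.00    -0.45     0.85]
Compute the cofactors C_ij = (−1)^(i+j)·(3×3 minor ij) of I−A; the adjugate is their transpose:
adj(I−A) = Cᵀ =
  [ 0.361625   0.229375   0.178750   0.116875]
  [ 0.164375   0.511250   0.081250   0.053125]
  [ 0.252875   0.265625   0.414375   0.098750]
  [ 0.133875   0.140625   0.219375   0.315625]
det(I−A) = Σ_j (I−A)_1j·C_1j = (1.00)(0.361625) + (-0.25)(0.164375) + (-0.25)(0.252875) + (-0.25)(0.133875) = 0.22384375
(I − A)⁻¹ = adj(I−A) / det(I−A) ≈
  [   1.6155     1.0247     0.7985     0.5221]
  [   0.7343     2.2840     0.3630     0.2373]
  [   1.1297     1.1867     1.8512     0.4412]
  [   0.5981     0.6282     0.9800     1.4100]
Δx = (I − A)⁻¹ Δd with Δd having +10 in the Energy component and 0 elsewhere.
So Δx_S = L_SE · (+10), where L_SE = adj(I−A)_SE / det(I−A) = 0.219375 / 0.22384375.
Δx_S = 0.219375 × (+10) / 0.22384375 = 2.19375 / 0.22384375 ≈ 9.800.

Δx_S = 9.800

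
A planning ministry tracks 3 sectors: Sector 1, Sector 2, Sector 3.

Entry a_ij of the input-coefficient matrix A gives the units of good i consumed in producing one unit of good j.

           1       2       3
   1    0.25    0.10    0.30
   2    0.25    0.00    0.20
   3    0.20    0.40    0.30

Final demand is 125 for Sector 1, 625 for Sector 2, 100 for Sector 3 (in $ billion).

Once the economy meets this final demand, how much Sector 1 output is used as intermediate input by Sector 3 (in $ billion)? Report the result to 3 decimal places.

z_13 = 263.083

I − A =
  [   0.75    -0.10    -0.30]
  [  -0.25     1.00    -0.20]
  [  -0.20    -0.40     0.70]
Cofactors of I−A, C_ij = (−1)^(i+j)·(minor ij) (rows/columns in the sector order above):
  C_11 = (1.00)(0.70) − (-0.20)(-0.40) = 0.6200
  C_12 = −[(-0.25)(0.70) − (-0.20)(-0.20)] = 0.2150
  C_13 = (-0.25)(-0.40) − (1.00)(-0.20) = 0.3000
  C_21 = −[(-0.10)(0.70) − (-0.30)(-0.40)] = 0.1900
  C_22 = (0.75)(0.70) − (-0.30)(-0.20) = 0.4650
  C_23 = −[(0.75)(-0.40) − (-0.10)(-0.20)] = 0.3200
  C_31 = (-0.10)(-0.20) − (-0.30)(1.00) = 0.3200
  C_32 = −[(0.75)(-0.20) − (-0.30)(-0.25)] = 0.2250
  C_33 = (0.75)(1.00) − (-0.10)(-0.25) = 0.7250
det(I−A) = Σ_j (I−A)_1j·C_1j = (0.75)(0.6200) + (-0.10)(0.2150) + (-0.30)(0.3000) = 0.3535
adj(I−A) = Cᵀ =
  [ 0.6200   0.1900   0.3200]
  [ 0.2150   0.4650   0.2250]
  [ 0.3000   0.3200   0.7250]
(I − A)⁻¹ = adj(I−A) / det(I−A) ≈
  [   1.7539     0.5375     0.9052]
  [   0.6082     1.3154     0.6365]
  [   0.8487     0.9052     2.0509]
First solve x = (I − A)⁻¹ d = adj(I−A)·d / det(I−A); in particular x_3 = (0.3000·125 + 0.3200·625 + 0.7250·100) / 0.3535 = 310.00 / 0.3535 ≈ 876.94484.
Intermediate flow from 1 to 3: z_13 = a_13 · x_3 = 0.30 × 310.00 / 0.3535 = 93.00 / 0.3535 ≈ 263.083.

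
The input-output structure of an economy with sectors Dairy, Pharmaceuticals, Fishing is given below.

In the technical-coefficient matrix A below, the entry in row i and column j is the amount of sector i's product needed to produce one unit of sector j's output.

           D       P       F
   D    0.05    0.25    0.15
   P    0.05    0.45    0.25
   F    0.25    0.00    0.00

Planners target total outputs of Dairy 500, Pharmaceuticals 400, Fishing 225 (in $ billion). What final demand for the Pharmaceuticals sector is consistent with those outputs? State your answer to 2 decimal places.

I − A =
  [   0.95    -0.25    -0.15]
  [  -0.05     0.55    -0.25]
  [  -0.25     0.00     1.00]
d = (I − A) x:
  d_D = (+0.95)·500 + (-0.25)·400 + (-0.15)·225 = 341.25
  d_P = (-0.05)·500 + (+0.55)·400 + (-0.25)·225 = 138.75
  d_F = (-0.25)·500 + (+0.00)·400 + (+1.00)·225 = 100.00

d_P = 138.75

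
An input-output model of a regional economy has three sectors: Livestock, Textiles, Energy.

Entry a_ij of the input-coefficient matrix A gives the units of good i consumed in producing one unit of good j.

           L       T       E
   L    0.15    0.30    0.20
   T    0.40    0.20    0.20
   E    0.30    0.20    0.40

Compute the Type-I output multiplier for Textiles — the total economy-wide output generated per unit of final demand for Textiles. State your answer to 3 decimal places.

I − A =
  [   0.85    -0.30    -0.20]
  [  -0.40     0.80    -0.20]
  [  -0.30    -0.20     0.60]
Cofactors of I−A, C_ij = (−1)^(i+j)·(minor ij) (rows/columns in the sector order above):
  C_11 = (0.80)(0.60) − (-0.20)(-0.20) = 0.4400
  C_12 = −[(-0.40)(0.60) − (-0.20)(-0.30)] = 0.3000
  C_13 = (-0.40)(-0.20) − (0.80)(-0.30) = 0.3200
  C_21 = −[(-0.30)(0.60) − (-0.20)(-0.20)] = 0.2200
  C_22 = (0.85)(0.60) − (-0.20)(-0.30) = 0.4500
  C_23 = −[(0.85)(-0.20) − (-0.30)(-0.30)] = 0.2600
  C_31 = (-0.30)(-0.20) − (-0.20)(0.80) = 0.2200
  C_32 = −[(0.85)(-0.20) − (-0.20)(-0.40)] = 0.2500
  C_33 = (0.85)(0.80) − (-0.30)(-0.40) = 0.5600
det(I−A) = Σ_j (I−A)_1j·C_1j = (0.85)(0.4400) + (-0.30)(0.3000) + (-0.20)(0.3200) = 0.2200
adj(I−A) = Cᵀ =
  [ 0.4400   0.2200   0.2200]
  [ 0.3000   0.4500   0.2500]
  [ 0.3200   0.2600   0.5600]
(I − A)⁻¹ = adj(I−A) / det(I−A) ≈
  [   2.0000     1.0000     1.0000]
  [   1.3636     2.0455     1.1364]
  [   1.4545     1.1818     2.5455]
The output multiplier for sector j is the column-j sum of the Leontief inverse (I − A)⁻¹ = adj(I−A) / det(I−A).
Column T of adj(I−A): (0.2200, 0.4500, 0.2600); det(I−A) = 0.2200.
m_T = (0.2200 + 0.4500 + 0.2600) / 0.2200 = 0.93 / 0.2200 ≈ 4.227.

m_T = 4.227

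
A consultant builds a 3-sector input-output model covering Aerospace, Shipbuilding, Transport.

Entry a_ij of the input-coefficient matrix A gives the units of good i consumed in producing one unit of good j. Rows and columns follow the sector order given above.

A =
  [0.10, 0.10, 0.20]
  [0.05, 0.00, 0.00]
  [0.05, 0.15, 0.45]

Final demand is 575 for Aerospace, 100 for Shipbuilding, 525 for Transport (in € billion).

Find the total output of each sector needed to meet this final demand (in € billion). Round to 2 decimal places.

x_A = 893.92, x_S = 144.70, x_T = 1075.27

I − A =
  [   0.90    -0.10    -0.20]
  [  -0.05     1.00     0.00]
  [  -0.05    -0.15     0.55]
Cofactors of I−A, C_ij = (−1)^(i+j)·(minor ij) (rows/columns in the sector order above):
  C_11 = (1.00)(0.55) − (0.00)(-0.15) = 0.5500
  C_12 = −[(-0.05)(0.55) − (0.00)(-0.05)] = 0.0275
  C_13 = (-0.05)(-0.15) − (1.00)(-0.05) = 0.0575
  C_21 = −[(-0.10)(0.55) − (-0.20)(-0.15)] = 0.0850
  C_22 = (0.90)(0.55) − (-0.20)(-0.05) = 0.4850
  C_23 = −[(0.90)(-0.15) − (-0.10)(-0.05)] = 0.1400
  C_31 = (-0.10)(0.00) − (-0.20)(1.00) = 0.2000
  C_32 = −[(0.90)(0.00) − (-0.20)(-0.05)] = 0.0100
  C_33 = (0.90)(1.00) − (-0.10)(-0.05) = 0.8950
det(I−A) = Σ_j (I−A)_1j·C_1j = (0.90)(0.5500) + (-0.10)(0.0275) + (-0.20)(0.0575) = 0.48075
adj(I−A) = Cᵀ =
  [ 0.5500   0.0850   0.2000]
  [ 0.0275   0.4850   0.0100]
  [ 0.0575   0.1400   0.8950]
(I − A)⁻¹ = adj(I−A) / det(I−A) ≈
  [   1.1440     0.1768     0.4160]
  [   0.0572     1.0088     0.0208]
  [   0.1196     0.2912     1.8617]
x = (I − A)⁻¹ d = adj(I−A)·d / det(I−A), with det(I−A) = 0.48075:
  x_A = (0.5500·575 + 0.0850·100 + 0.2000·525) / 0.48075 = 429.75 / 0.48075 ≈ 893.92
  x_S = (0.0275·575 + 0.4850·100 + 0.0100·525) / 0.48075 = 69.5625 / 0.48075 ≈ 144.70
  x_T = (0.0575·575 + 0.1400·100 + 0.8950·525) / 0.48075 = 516.9375 / 0.48075 ≈ 1075.27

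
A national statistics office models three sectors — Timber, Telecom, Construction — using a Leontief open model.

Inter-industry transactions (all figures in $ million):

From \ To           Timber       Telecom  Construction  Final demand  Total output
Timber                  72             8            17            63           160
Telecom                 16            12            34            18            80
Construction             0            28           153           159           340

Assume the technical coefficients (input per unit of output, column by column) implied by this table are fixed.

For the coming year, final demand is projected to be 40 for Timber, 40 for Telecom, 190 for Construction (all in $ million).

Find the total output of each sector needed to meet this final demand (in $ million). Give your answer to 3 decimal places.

x_1 = 130.840, x_2 = 111.436, x_3 = 416.369

Technical coefficients a_ij = z_ij / X_j:
  a_11 = 72/160 = 0.45, a_21 = 16/160 = 0.10, a_31 = 0/160 = 0.00
  a_12 = 8/80 = 0.10, a_22 = 12/80 = 0.15, a_32 = 28/80 = 0.35
  a_13 = 17/340 = 0.05, a_23 = 34/340 = 0.10, a_33 = 153/340 = 0.45
I − A =
  [   0.55    -0.10    -0.05]
  [  -0.10     0.85    -0.10]
  [   0.00    -0.35     0.55]
Cofactors of I−A, C_ij = (−1)^(i+j)·(minor ij) (rows/columns in the sector order above):
  C_11 = (0.85)(0.55) − (-0.10)(-0.35) = 0.4325
  C_12 = −[(-0.10)(0.55) − (-0.10)(0.00)] = 0.0550
  C_13 = (-0.10)(-0.35) − (0.85)(0.00) = 0.0350
  C_21 = −[(-0.10)(0.55) − (-0.05)(-0.35)] = 0.0725
  C_22 = (0.55)(0.55) − (-0.05)(0.00) = 0.3025
  C_23 = −[(0.55)(-0.35) − (-0.10)(0.00)] = 0.1925
  C_31 = (-0.10)(-0.10) − (-0.05)(0.85) = 0.0525
  C_32 = −[(0.55)(-0.10) − (-0.05)(-0.10)] = 0.0600
  C_33 = (0.55)(0.85) − (-0.10)(-0.10) = 0.4575
det(I−A) = Σ_j (I−A)_1j·C_1j = (0.55)(0.4325) + (-0.10)(0.0550) + (-0.05)(0.0350) = 0.230625
adj(I−A) = Cᵀ =
  [ 0.4325   0.0725   0.0525]
  [ 0.0550   0.3025   0.0600]
  [ 0.0350   0.1925   0.4575]
(I − A)⁻¹ = adj(I−A) / det(I−A) ≈
  [   1.8753     0.3144     0.2276]
  [   0.2385     1.3117     0.2602]
  [   0.1518     0.8347     1.9837]
x = (I − A)⁻¹ d = adj(I−A)·d / det(I−A), with det(I−A) = 0.230625:
  x_1 = (0.4325·40 + 0.0725·40 + 0.0525·190) / 0.230625 = 30.175 / 0.230625 ≈ 130.840
  x_2 = (0.0550·40 + 0.3025·40 + 0.0600·190) / 0.230625 = 25.70 / 0.230625 ≈ 111.436
  x_3 = (0.0350·40 + 0.1925·40 + 0.4575·190) / 0.230625 = 96.025 / 0.230625 ≈ 416.369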